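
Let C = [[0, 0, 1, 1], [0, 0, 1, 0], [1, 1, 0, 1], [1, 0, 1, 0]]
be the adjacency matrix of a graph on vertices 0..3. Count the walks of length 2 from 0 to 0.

The number of length-2 walks from vertex 0 to vertex 0 is entry (0,0) of C², where C is the adjacency matrix.
C² = [[2, 1, 1, 1], [1, 1, 0, 1], [1, 0, 3, 1], [1, 1, 1, 2]]

2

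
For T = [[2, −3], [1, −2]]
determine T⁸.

[[1, 0], [0, 1]]

T² = I (check: tr T = 0 and det T = −1), so T⁸ = I since 8 is even.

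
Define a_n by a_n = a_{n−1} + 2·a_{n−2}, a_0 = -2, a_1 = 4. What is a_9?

344

With companion matrix C = [[1, 2], [1, 0]], [a_n, a_{n−1}]ᵀ = C·[a_{n−1}, a_{n−2}]ᵀ, so [a_9, a_8]ᵀ = C^8·[a_1, a_0]ᵀ.
C^8 = [[171, 170], [85, 86]], giving [a_9, a_8]ᵀ = [[344], [168]].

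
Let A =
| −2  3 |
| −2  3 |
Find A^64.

A² = A (a projection; rank 1, trace 1), so A^64 = A.

[[−2, 3], [−2, 3]]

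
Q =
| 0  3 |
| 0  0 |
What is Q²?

[[0, 0], [0, 0]]

Q is strictly triangular, hence nilpotent: Q² = 0, so Q² = 0.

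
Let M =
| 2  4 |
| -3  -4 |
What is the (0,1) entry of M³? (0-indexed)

M² = [[-8, -8], [6, 4]]
M³ = [[8, 0], [0, 8]]

0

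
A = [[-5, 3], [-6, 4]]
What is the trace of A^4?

tr A = -1 and det A = -2, so the characteristic polynomial is λ² − (-1)λ + (-2) with roots -2 and 1.
Eigenvectors give P = [[1, -1], [1, -2]] with P⁻¹ = [[2, -1], [1, -1]], and A = P·diag(-2, 1)·P⁻¹.
Then A^4 = P·diag(16, 1)·P⁻¹ = [[16, -1], [16, -2]] · [[2, -1], [1, -1]] = [[31, -15], [30, -14]].

17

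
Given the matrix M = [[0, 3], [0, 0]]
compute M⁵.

M is strictly triangular, hence nilpotent: M² = 0, so M⁵ = 0.

[[0, 0], [0, 0]]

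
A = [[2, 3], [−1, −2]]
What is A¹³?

[[2, 3], [−1, −2]]

A² = I (check: tr A = 0 and det A = −1), so A¹³ = A since 13 is odd.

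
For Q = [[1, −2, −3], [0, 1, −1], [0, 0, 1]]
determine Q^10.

[[1, −20, 60], [0, 1, −10], [0, 0, 1]]

Q = I + N where N = [[0, −2, −3], [0, 0, −1], [0, 0, 0]] is strictly upper-triangular, so N^3 = 0.
(I + N)^10 = I + 10·N + 45·N^2 = [[1, −20, 60], [0, 1, −10], [0, 0, 1]].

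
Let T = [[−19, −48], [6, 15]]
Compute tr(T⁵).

−244

tr T = −4 and det T = 3, so the characteristic polynomial is λ² − (−4)λ + (3) with roots −1 and −3.
Eigenvectors give P = [[8, 3], [−3, −1]] with P⁻¹ = [[−1, −3], [3, 8]], and T = P·diag(−1, −3)·P⁻¹.
Then T⁵ = P·diag(−1, −243)·P⁻¹ = [[−8, −729], [3, 243]] · [[−1, −3], [3, 8]] = [[−2179, −5808], [726, 1935]].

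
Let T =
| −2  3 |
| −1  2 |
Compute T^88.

T² = I (check: tr T = 0 and det T = −1), so T^88 = I since 88 is even.

[[1, 0], [0, 1]]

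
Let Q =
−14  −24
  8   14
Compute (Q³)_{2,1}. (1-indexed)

tr Q = 0 and det Q = −4, so the characteristic polynomial is λ² − (0)λ + (−4) with roots 2 and −2.
Eigenvectors give P = [[−3, −2], [2, 1]] with P⁻¹ = [[1, 2], [−2, −3]], and Q = P·diag(2, −2)·P⁻¹.
Then Q³ = P·diag(8, −8)·P⁻¹ = [[−24, 16], [16, −8]] · [[1, 2], [−2, −3]] = [[−56, −96], [32, 56]].

32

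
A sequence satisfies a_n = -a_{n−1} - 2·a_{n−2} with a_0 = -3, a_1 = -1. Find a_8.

With companion matrix C = [[-1, -2], [1, 0]], [a_n, a_{n−1}]ᵀ = C·[a_{n−1}, a_{n−2}]ᵀ, so [a_8, a_7]ᵀ = C⁷·[a_1, a_0]ᵀ.
C⁷ = [[3, -14], [7, 10]], giving [a_8, a_7]ᵀ = [[39], [-37]].

39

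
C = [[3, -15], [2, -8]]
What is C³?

tr C = -5 and det C = 6, so the characteristic polynomial is λ² − (-5)λ + (6) with roots -3 and -2.
Eigenvectors give P = [[5, -3], [2, -1]] with P⁻¹ = [[-1, 3], [-2, 5]], and C = P·diag(-3, -2)·P⁻¹.
Then C³ = P·diag(-27, -8)·P⁻¹ = [[-135, 24], [-54, 8]] · [[-1, 3], [-2, 5]] = [[87, -285], [38, -122]].

[[87, -285], [38, -122]]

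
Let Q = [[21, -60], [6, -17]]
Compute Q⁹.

tr Q = 4 and det Q = 3, so the characteristic polynomial is λ² − (4)λ + (3) with roots 1 and 3.
Eigenvectors give P = [[3, 10], [1, 3]] with P⁻¹ = [[-3, 10], [1, -3]], and Q = P·diag(1, 3)·P⁻¹.
Then Q⁹ = P·diag(1, 19683)·P⁻¹ = [[3, 196830], [1, 59049]] · [[-3, 10], [1, -3]] = [[196821, -590460], [59046, -177137]].

[[196821, -590460], [59046, -177137]]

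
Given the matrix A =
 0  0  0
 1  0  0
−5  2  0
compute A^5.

A is strictly triangular, hence nilpotent: A^3 = 0, so A^5 = 0.

[[0, 0, 0], [0, 0, 0], [0, 0, 0]]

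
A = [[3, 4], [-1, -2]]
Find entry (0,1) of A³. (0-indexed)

12

A² = [[5, 4], [-1, 0]]
A³ = [[11, 12], [-3, -4]]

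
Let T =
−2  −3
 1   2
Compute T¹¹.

[[−2, −3], [1, 2]]

T² = I (check: tr T = 0 and det T = −1), so T¹¹ = T since 11 is odd.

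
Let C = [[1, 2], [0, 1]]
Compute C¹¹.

C = I + N where N = [[0, 2], [0, 0]] is strictly upper-triangular, so N² = 0.
(I + N)¹¹ = I + 11·N = [[1, 22], [0, 1]].

[[1, 22], [0, 1]]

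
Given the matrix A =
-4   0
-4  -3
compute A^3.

A^2 = [[16, 0], [28, 9]]
A^3 = [[-64, 0], [-148, -27]]

[[-64, 0], [-148, -27]]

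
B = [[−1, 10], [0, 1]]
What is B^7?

[[−1, 10], [0, 1]]

B² = I (check: tr B = 0 and det B = −1), so B^7 = B since 7 is odd.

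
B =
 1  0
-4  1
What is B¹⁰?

B = I + N where N = [[0, 0], [-4, 0]] is strictly lower-triangular, so N² = 0.
(I + N)¹⁰ = I + 10·N = [[1, 0], [-40, 1]].

[[1, 0], [-40, 1]]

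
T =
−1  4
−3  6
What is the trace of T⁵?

275

tr T = 5 and det T = 6, so the characteristic polynomial is λ² − (5)λ + (6) with roots 3 and 2.
Eigenvectors give P = [[1, 4], [1, 3]] with P⁻¹ = [[−3, 4], [1, −1]], and T = P·diag(3, 2)·P⁻¹.
Then T⁵ = P·diag(243, 32)·P⁻¹ = [[243, 128], [243, 96]] · [[−3, 4], [1, −1]] = [[−601, 844], [−633, 876]].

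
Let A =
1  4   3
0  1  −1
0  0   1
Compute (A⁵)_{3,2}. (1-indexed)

A = I + N where N = [[0, 4, 3], [0, 0, −1], [0, 0, 0]] is strictly upper-triangular, so N³ = 0.
(I + N)⁵ = I + 5·N + 10·N² = [[1, 20, −25], [0, 1, −5], [0, 0, 1]].

0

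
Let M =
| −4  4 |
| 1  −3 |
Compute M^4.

[[596, −924], [−231, 365]]

M^2 = [[20, −28], [−7, 13]]
M^3 = [[−108, 164], [41, −67]]
M^4 = [[596, −924], [−231, 365]]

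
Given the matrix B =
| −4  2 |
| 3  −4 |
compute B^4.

B^2 = [[22, −16], [−24, 22]]
B^3 = [[−136, 108], [162, −136]]
B^4 = [[868, −704], [−1056, 868]]

[[868, −704], [−1056, 868]]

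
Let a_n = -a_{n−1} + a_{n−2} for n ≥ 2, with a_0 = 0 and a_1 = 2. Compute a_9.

68

With companion matrix T = [[-1, 1], [1, 0]], [a_n, a_{n−1}]ᵀ = T·[a_{n−1}, a_{n−2}]ᵀ, so [a_9, a_8]ᵀ = T⁸·[a_1, a_0]ᵀ.
T⁸ = [[34, -21], [-21, 13]], giving [a_9, a_8]ᵀ = [[68], [-42]].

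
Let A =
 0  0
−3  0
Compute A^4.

A is strictly triangular, hence nilpotent: A^2 = 0, so A^4 = 0.

[[0, 0], [0, 0]]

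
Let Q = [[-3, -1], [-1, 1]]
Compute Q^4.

[[104, 24], [24, 8]]

Q^2 = [[10, 2], [2, 2]]
Q^3 = [[-32, -8], [-8, 0]]
Q^4 = [[104, 24], [24, 8]]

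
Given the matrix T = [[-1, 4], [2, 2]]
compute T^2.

[[9, 4], [2, 12]]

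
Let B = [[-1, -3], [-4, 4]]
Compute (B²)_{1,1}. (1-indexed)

13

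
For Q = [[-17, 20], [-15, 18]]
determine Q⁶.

[[-1931, 2660], [-1995, 2724]]

tr Q = 1 and det Q = -6, so the characteristic polynomial is λ² − (1)λ + (-6) with roots -2 and 3.
Eigenvectors give P = [[4, 1], [3, 1]] with P⁻¹ = [[1, -1], [-3, 4]], and Q = P·diag(-2, 3)·P⁻¹.
Then Q⁶ = P·diag(64, 729)·P⁻¹ = [[256, 729], [192, 729]] · [[1, -1], [-3, 4]] = [[-1931, 2660], [-1995, 2724]].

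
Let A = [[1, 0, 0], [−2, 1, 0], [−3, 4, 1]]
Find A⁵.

[[1, 0, 0], [−10, 1, 0], [−95, 20, 1]]

A = I + N where N = [[0, 0, 0], [−2, 0, 0], [−3, 4, 0]] is strictly lower-triangular, so N³ = 0.
(I + N)⁵ = I + 5·N + 10·N² = [[1, 0, 0], [−10, 1, 0], [−95, 20, 1]].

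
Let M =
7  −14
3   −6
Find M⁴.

M² = M (a projection; rank 1, trace 1), so M⁴ = M.

[[7, −14], [3, −6]]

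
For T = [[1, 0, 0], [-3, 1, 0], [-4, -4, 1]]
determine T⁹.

T = I + N where N = [[0, 0, 0], [-3, 0, 0], [-4, -4, 0]] is strictly lower-triangular, so N³ = 0.
(I + N)⁹ = I + 9·N + 36·N² = [[1, 0, 0], [-27, 1, 0], [396, -36, 1]].

[[1, 0, 0], [-27, 1, 0], [396, -36, 1]]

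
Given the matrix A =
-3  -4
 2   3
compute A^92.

A² = I (check: tr A = 0 and det A = -1), so A^92 = I since 92 is even.

[[1, 0], [0, 1]]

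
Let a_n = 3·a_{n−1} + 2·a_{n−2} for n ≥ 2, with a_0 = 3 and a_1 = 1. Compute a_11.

761549

With companion matrix T = [[3, 2], [1, 0]], [a_n, a_{n−1}]ᵀ = T·[a_{n−1}, a_{n−2}]ᵀ, so [a_11, a_10]ᵀ = T^10·[a_1, a_0]ᵀ.
T^10 = [[283667, 159294], [79647, 44726]], giving [a_11, a_10]ᵀ = [[761549], [213825]].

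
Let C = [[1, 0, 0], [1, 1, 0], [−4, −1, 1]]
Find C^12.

C = I + N where N = [[0, 0, 0], [1, 0, 0], [−4, −1, 0]] is strictly lower-triangular, so N^3 = 0.
(I + N)^12 = I + 12·N + 66·N^2 = [[1, 0, 0], [12, 1, 0], [−114, −12, 1]].

[[1, 0, 0], [12, 1, 0], [−114, −12, 1]]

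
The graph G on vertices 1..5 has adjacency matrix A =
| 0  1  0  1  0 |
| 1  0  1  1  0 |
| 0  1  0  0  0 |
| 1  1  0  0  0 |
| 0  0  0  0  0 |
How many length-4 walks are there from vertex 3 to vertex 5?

0

The number of length-4 walks from vertex 3 to vertex 5 is entry (3,5) of A^4, where A is the adjacency matrix.
A^2 = [[2, 1, 1, 1, 0], [1, 3, 0, 1, 0], [1, 0, 1, 1, 0], [1, 1, 1, 2, 0], [0, 0, 0, 0, 0]]
A^3 = [[2, 4, 1, 3, 0], [4, 2, 3, 4, 0], [1, 3, 0, 1, 0], [3, 4, 1, 2, 0], [0, 0, 0, 0, 0]]
A^4 = [[7, 6, 4, 6, 0], [6, 11, 2, 6, 0], [4, 2, 3, 4, 0], [6, 6, 4, 7, 0], [0, 0, 0, 0, 0]]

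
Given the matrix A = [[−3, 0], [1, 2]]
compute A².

[[9, 0], [−1, 4]]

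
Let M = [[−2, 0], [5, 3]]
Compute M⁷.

tr M = 1 and det M = −6, so the characteristic polynomial is λ² − (1)λ + (−6) with roots 3 and −2.
Eigenvectors give P = [[0, −1], [−1, 1]] with P⁻¹ = [[−1, −1], [−1, 0]], and M = P·diag(3, −2)·P⁻¹.
Then M⁷ = P·diag(2187, −128)·P⁻¹ = [[0, 128], [−2187, −128]] · [[−1, −1], [−1, 0]] = [[−128, 0], [2315, 2187]].

[[−128, 0], [2315, 2187]]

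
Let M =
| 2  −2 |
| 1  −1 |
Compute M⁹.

[[2, −2], [1, −1]]

M² = M (a projection; rank 1, trace 1), so M⁹ = M.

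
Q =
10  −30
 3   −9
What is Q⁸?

Q² = Q (a projection; rank 1, trace 1), so Q⁸ = Q.

[[10, −30], [3, −9]]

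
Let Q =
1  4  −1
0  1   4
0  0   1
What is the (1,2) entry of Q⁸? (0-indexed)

Q = I + N where N = [[0, 4, −1], [0, 0, 4], [0, 0, 0]] is strictly upper-triangular, so N³ = 0.
(I + N)⁸ = I + 8·N + 28·N² = [[1, 32, 440], [0, 1, 32], [0, 0, 1]].

32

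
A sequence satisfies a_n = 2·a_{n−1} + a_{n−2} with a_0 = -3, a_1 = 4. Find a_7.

With companion matrix C = [[2, 1], [1, 0]], [a_n, a_{n−1}]ᵀ = C·[a_{n−1}, a_{n−2}]ᵀ, so [a_7, a_6]ᵀ = C⁶·[a_1, a_0]ᵀ.
C⁶ = [[169, 70], [70, 29]], giving [a_7, a_6]ᵀ = [[466], [193]].

466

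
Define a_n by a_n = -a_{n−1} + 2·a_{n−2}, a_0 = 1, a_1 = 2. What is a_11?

With companion matrix B = [[-1, 2], [1, 0]], [a_n, a_{n−1}]ᵀ = B·[a_{n−1}, a_{n−2}]ᵀ, so [a_11, a_10]ᵀ = B¹⁰·[a_1, a_0]ᵀ.
B¹⁰ = [[683, -682], [-341, 342]], giving [a_11, a_10]ᵀ = [[684], [-340]].

684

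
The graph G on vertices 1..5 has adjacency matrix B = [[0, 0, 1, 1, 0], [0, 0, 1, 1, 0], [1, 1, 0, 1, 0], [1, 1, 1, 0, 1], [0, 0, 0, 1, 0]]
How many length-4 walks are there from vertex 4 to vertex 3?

The number of length-4 walks from vertex 4 to vertex 3 is entry (4,3) of B⁴, where B is the adjacency matrix.
B² = [[2, 2, 1, 1, 1], [2, 2, 1, 1, 1], [1, 1, 3, 2, 1], [1, 1, 2, 4, 0], [1, 1, 1, 0, 1]]
B³ = [[2, 2, 5, 6, 1], [2, 2, 5, 6, 1], [5, 5, 4, 6, 2], [6, 6, 6, 4, 4], [1, 1, 2, 4, 0]]
B⁴ = [[11, 11, 10, 10, 6], [11, 11, 10, 10, 6], [10, 10, 16, 16, 6], [10, 10, 16, 22, 4], [6, 6, 6, 4, 4]]

16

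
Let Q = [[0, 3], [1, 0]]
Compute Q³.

[[0, 9], [3, 0]]

Q² = [[3, 0], [0, 3]]
Q³ = [[0, 9], [3, 0]]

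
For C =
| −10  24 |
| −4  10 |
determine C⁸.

tr C = 0 and det C = −4, so the characteristic polynomial is λ² − (0)λ + (−4) with roots −2 and 2.
Eigenvectors give P = [[3, 2], [1, 1]] with P⁻¹ = [[1, −2], [−1, 3]], and C = P·diag(−2, 2)·P⁻¹.
Then C⁸ = P·diag(256, 256)·P⁻¹ = [[768, 512], [256, 256]] · [[1, −2], [−1, 3]] = [[256, 0], [0, 256]].

[[256, 0], [0, 256]]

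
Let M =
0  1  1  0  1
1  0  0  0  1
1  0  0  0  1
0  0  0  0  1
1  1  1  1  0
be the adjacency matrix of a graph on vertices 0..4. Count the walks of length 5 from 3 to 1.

10

The number of length-5 walks from vertex 3 to vertex 1 is entry (3,1) of M⁵, where M is the adjacency matrix.
M² = [[3, 1, 1, 1, 2], [1, 2, 2, 1, 1], [1, 2, 2, 1, 1], [1, 1, 1, 1, 0], [2, 1, 1, 0, 4]]
M³ = [[4, 5, 5, 2, 6], [5, 2, 2, 1, 6], [5, 2, 2, 1, 6], [2, 1, 1, 0, 4], [6, 6, 6, 4, 4]]
M⁴ = [[16, 10, 10, 6, 16], [10, 11, 11, 6, 10], [10, 11, 11, 6, 10], [6, 6, 6, 4, 4], [16, 10, 10, 4, 22]]
M⁵ = [[36, 32, 32, 16, 42], [32, 20, 20, 10, 38], [32, 20, 20, 10, 38], [16, 10, 10, 4, 22], [42, 38, 38, 22, 40]]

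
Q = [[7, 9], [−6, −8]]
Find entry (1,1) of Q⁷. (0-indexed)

tr Q = −1 and det Q = −2, so the characteristic polynomial is λ² − (−1)λ + (−2) with roots 1 and −2.
Eigenvectors give P = [[3, −1], [−2, 1]] with P⁻¹ = [[1, 1], [2, 3]], and Q = P·diag(1, −2)·P⁻¹.
Then Q⁷ = P·diag(1, −128)·P⁻¹ = [[3, 128], [−2, −128]] · [[1, 1], [2, 3]] = [[259, 387], [−258, −386]].

−386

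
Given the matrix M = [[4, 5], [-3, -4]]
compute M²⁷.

[[4, 5], [-3, -4]]

M² = I (check: tr M = 0 and det M = -1), so M²⁷ = M since 27 is odd.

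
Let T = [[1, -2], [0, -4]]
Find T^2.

[[1, 6], [0, 16]]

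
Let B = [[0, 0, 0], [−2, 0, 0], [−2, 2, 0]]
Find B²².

B is strictly triangular, hence nilpotent: B³ = 0, so B²² = 0.

[[0, 0, 0], [0, 0, 0], [0, 0, 0]]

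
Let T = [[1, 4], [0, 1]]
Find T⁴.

T = I + N where N = [[0, 4], [0, 0]] is strictly upper-triangular, so N² = 0.
(I + N)⁴ = I + 4·N = [[1, 16], [0, 1]].

[[1, 16], [0, 1]]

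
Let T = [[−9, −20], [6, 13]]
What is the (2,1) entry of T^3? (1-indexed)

tr T = 4 and det T = 3, so the characteristic polynomial is λ² − (4)λ + (3) with roots 3 and 1.
Eigenvectors give P = [[−5, −2], [3, 1]] with P⁻¹ = [[1, 2], [−3, −5]], and T = P·diag(3, 1)·P⁻¹.
Then T^3 = P·diag(27, 1)·P⁻¹ = [[−135, −2], [81, 1]] · [[1, 2], [−3, −5]] = [[−129, −260], [78, 157]].

78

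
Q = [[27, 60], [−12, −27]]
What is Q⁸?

tr Q = 0 and det Q = −9, so the characteristic polynomial is λ² − (0)λ + (−9) with roots −3 and 3.
Eigenvectors give P = [[2, 5], [−1, −2]] with P⁻¹ = [[−2, −5], [1, 2]], and Q = P·diag(−3, 3)·P⁻¹.
Then Q⁸ = P·diag(6561, 6561)·P⁻¹ = [[13122, 32805], [−6561, −13122]] · [[−2, −5], [1, 2]] = [[6561, 0], [0, 6561]].

[[6561, 0], [0, 6561]]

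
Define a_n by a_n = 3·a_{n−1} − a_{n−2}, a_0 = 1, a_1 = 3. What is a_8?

With companion matrix M = [[3, −1], [1, 0]], [a_n, a_{n−1}]ᵀ = M·[a_{n−1}, a_{n−2}]ᵀ, so [a_8, a_7]ᵀ = M⁷·[a_1, a_0]ᵀ.
M⁷ = [[987, −377], [377, −144]], giving [a_8, a_7]ᵀ = [[2584], [987]].

2584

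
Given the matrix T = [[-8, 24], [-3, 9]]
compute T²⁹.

T² = T (a projection; rank 1, trace 1), so T²⁹ = T.

[[-8, 24], [-3, 9]]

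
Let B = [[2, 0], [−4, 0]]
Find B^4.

[[16, 0], [−32, 0]]

B^2 = [[4, 0], [−8, 0]]
B^3 = [[8, 0], [−16, 0]]
B^4 = [[16, 0], [−32, 0]]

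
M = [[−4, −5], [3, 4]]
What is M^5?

M² = I (check: tr M = 0 and det M = −1), so M^5 = M since 5 is odd.

[[−4, −5], [3, 4]]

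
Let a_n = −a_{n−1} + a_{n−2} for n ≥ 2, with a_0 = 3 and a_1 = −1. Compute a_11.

−254

With companion matrix A = [[−1, 1], [1, 0]], [a_n, a_{n−1}]ᵀ = A·[a_{n−1}, a_{n−2}]ᵀ, so [a_11, a_10]ᵀ = A^10·[a_1, a_0]ᵀ.
A^10 = [[89, −55], [−55, 34]], giving [a_11, a_10]ᵀ = [[−254], [157]].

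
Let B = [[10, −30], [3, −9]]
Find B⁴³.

B² = B (a projection; rank 1, trace 1), so B⁴³ = B.

[[10, −30], [3, −9]]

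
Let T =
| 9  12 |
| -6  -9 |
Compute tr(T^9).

tr T = 0 and det T = -9, so the characteristic polynomial is λ² − (0)λ + (-9) with roots 3 and -3.
Eigenvectors give P = [[-2, -1], [1, 1]] with P⁻¹ = [[-1, -1], [1, 2]], and T = P·diag(3, -3)·P⁻¹.
Then T^9 = P·diag(19683, -19683)·P⁻¹ = [[-39366, 19683], [19683, -19683]] · [[-1, -1], [1, 2]] = [[59049, 78732], [-39366, -59049]].

0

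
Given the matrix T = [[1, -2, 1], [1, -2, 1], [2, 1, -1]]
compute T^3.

T^2 = [[1, 3, -2], [1, 3, -2], [1, -7, 4]]
T^3 = [[0, -10, 6], [0, -10, 6], [2, 16, -10]]

[[0, -10, 6], [0, -10, 6], [2, 16, -10]]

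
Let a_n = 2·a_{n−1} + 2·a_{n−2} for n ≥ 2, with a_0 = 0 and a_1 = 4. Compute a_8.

With companion matrix M = [[2, 2], [1, 0]], [a_n, a_{n−1}]ᵀ = M·[a_{n−1}, a_{n−2}]ᵀ, so [a_8, a_7]ᵀ = M^7·[a_1, a_0]ᵀ.
M^7 = [[896, 656], [328, 240]], giving [a_8, a_7]ᵀ = [[3584], [1312]].

3584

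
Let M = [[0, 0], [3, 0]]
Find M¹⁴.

M is strictly triangular, hence nilpotent: M² = 0, so M¹⁴ = 0.

[[0, 0], [0, 0]]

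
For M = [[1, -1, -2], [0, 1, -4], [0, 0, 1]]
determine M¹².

[[1, -12, 240], [0, 1, -48], [0, 0, 1]]

M = I + N where N = [[0, -1, -2], [0, 0, -4], [0, 0, 0]] is strictly upper-triangular, so N³ = 0.
(I + N)¹² = I + 12·N + 66·N² = [[1, -12, 240], [0, 1, -48], [0, 0, 1]].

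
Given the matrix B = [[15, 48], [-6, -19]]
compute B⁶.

[[-5823, -17472], [2184, 6553]]

tr B = -4 and det B = 3, so the characteristic polynomial is λ² − (-4)λ + (3) with roots -3 and -1.
Eigenvectors give P = [[-8, -3], [3, 1]] with P⁻¹ = [[1, 3], [-3, -8]], and B = P·diag(-3, -1)·P⁻¹.
Then B⁶ = P·diag(729, 1)·P⁻¹ = [[-5832, -3], [2187, 1]] · [[1, 3], [-3, -8]] = [[-5823, -17472], [2184, 6553]].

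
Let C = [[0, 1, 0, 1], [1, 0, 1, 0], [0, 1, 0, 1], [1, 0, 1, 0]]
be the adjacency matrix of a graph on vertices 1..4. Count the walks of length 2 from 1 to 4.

The number of length-2 walks from vertex 1 to vertex 4 is entry (1,4) of C^2, where C is the adjacency matrix.
C^2 = [[2, 0, 2, 0], [0, 2, 0, 2], [2, 0, 2, 0], [0, 2, 0, 2]]

0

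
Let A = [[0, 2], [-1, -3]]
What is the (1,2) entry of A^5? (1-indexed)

tr A = -3 and det A = 2, so the characteristic polynomial is λ² − (-3)λ + (2) with roots -1 and -2.
Eigenvectors give P = [[2, -1], [-1, 1]] with P⁻¹ = [[1, 1], [1, 2]], and A = P·diag(-1, -2)·P⁻¹.
Then A^5 = P·diag(-1, -32)·P⁻¹ = [[-2, 32], [1, -32]] · [[1, 1], [1, 2]] = [[30, 62], [-31, -63]].

62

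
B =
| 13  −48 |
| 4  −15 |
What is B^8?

[[−19679, 78720], [−6560, 26241]]

tr B = −2 and det B = −3, so the characteristic polynomial is λ² − (−2)λ + (−3) with roots 1 and −3.
Eigenvectors give P = [[4, 3], [1, 1]] with P⁻¹ = [[1, −3], [−1, 4]], and B = P·diag(1, −3)·P⁻¹.
Then B^8 = P·diag(1, 6561)·P⁻¹ = [[4, 19683], [1, 6561]] · [[1, −3], [−1, 4]] = [[−19679, 78720], [−6560, 26241]].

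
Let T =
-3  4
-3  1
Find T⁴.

[[-39, 112], [-84, 73]]

T² = [[-3, -8], [6, -11]]
T³ = [[33, -20], [15, 13]]
T⁴ = [[-39, 112], [-84, 73]]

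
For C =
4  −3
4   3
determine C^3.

[[−68, −75], [100, −93]]

C^2 = [[4, −21], [28, −3]]
C^3 = [[−68, −75], [100, −93]]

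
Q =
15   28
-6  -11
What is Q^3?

[[183, 364], [-78, -155]]

tr Q = 4 and det Q = 3, so the characteristic polynomial is λ² − (4)λ + (3) with roots 1 and 3.
Eigenvectors give P = [[-2, -7], [1, 3]] with P⁻¹ = [[3, 7], [-1, -2]], and Q = P·diag(1, 3)·P⁻¹.
Then Q^3 = P·diag(1, 27)·P⁻¹ = [[-2, -189], [1, 81]] · [[3, 7], [-1, -2]] = [[183, 364], [-78, -155]].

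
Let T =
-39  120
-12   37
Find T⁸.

[[65601, -196800], [19680, -59039]]

tr T = -2 and det T = -3, so the characteristic polynomial is λ² − (-2)λ + (-3) with roots 1 and -3.
Eigenvectors give P = [[-3, -10], [-1, -3]] with P⁻¹ = [[3, -10], [-1, 3]], and T = P·diag(1, -3)·P⁻¹.
Then T⁸ = P·diag(1, 6561)·P⁻¹ = [[-3, -65610], [-1, -19683]] · [[3, -10], [-1, 3]] = [[65601, -196800], [19680, -59039]].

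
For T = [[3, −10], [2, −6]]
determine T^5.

tr T = −3 and det T = 2, so the characteristic polynomial is λ² − (−3)λ + (2) with roots −1 and −2.
Eigenvectors give P = [[−5, 2], [−2, 1]] with P⁻¹ = [[−1, 2], [−2, 5]], and T = P·diag(−1, −2)·P⁻¹.
Then T^5 = P·diag(−1, −32)·P⁻¹ = [[5, −64], [2, −32]] · [[−1, 2], [−2, 5]] = [[123, −310], [62, −156]].

[[123, −310], [62, −156]]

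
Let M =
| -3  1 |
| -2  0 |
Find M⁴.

tr M = -3 and det M = 2, so the characteristic polynomial is λ² − (-3)λ + (2) with roots -2 and -1.
Eigenvectors give P = [[-1, -1], [-1, -2]] with P⁻¹ = [[-2, 1], [1, -1]], and M = P·diag(-2, -1)·P⁻¹.
Then M⁴ = P·diag(16, 1)·P⁻¹ = [[-16, -1], [-16, -2]] · [[-2, 1], [1, -1]] = [[31, -15], [30, -14]].

[[31, -15], [30, -14]]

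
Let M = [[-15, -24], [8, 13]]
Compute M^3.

tr M = -2 and det M = -3, so the characteristic polynomial is λ² − (-2)λ + (-3) with roots 1 and -3.
Eigenvectors give P = [[-3, 2], [2, -1]] with P⁻¹ = [[1, 2], [2, 3]], and M = P·diag(1, -3)·P⁻¹.
Then M^3 = P·diag(1, -27)·P⁻¹ = [[-3, -54], [2, 27]] · [[1, 2], [2, 3]] = [[-111, -168], [56, 85]].

[[-111, -168], [56, 85]]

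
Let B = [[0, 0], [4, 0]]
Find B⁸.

B is strictly triangular, hence nilpotent: B² = 0, so B⁸ = 0.

[[0, 0], [0, 0]]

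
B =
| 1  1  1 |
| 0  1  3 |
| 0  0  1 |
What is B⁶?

B = I + N where N = [[0, 1, 1], [0, 0, 3], [0, 0, 0]] is strictly upper-triangular, so N³ = 0.
(I + N)⁶ = I + 6·N + 15·N² = [[1, 6, 51], [0, 1, 18], [0, 0, 1]].

[[1, 6, 51], [0, 1, 18], [0, 0, 1]]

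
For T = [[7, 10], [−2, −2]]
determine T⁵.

tr T = 5 and det T = 6, so the characteristic polynomial is λ² − (5)λ + (6) with roots 2 and 3.
Eigenvectors give P = [[−2, 5], [1, −2]] with P⁻¹ = [[2, 5], [1, 2]], and T = P·diag(2, 3)·P⁻¹.
Then T⁵ = P·diag(32, 243)·P⁻¹ = [[−64, 1215], [32, −486]] · [[2, 5], [1, 2]] = [[1087, 2110], [−422, −812]].

[[1087, 2110], [−422, −812]]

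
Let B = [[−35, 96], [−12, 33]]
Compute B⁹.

tr B = −2 and det B = −3, so the characteristic polynomial is λ² − (−2)λ + (−3) with roots −3 and 1.
Eigenvectors give P = [[3, −8], [1, −3]] with P⁻¹ = [[3, −8], [1, −3]], and B = P·diag(−3, 1)·P⁻¹.
Then B⁹ = P·diag(−19683, 1)·P⁻¹ = [[−59049, −8], [−19683, −3]] · [[3, −8], [1, −3]] = [[−177155, 472416], [−59052, 157473]].

[[−177155, 472416], [−59052, 157473]]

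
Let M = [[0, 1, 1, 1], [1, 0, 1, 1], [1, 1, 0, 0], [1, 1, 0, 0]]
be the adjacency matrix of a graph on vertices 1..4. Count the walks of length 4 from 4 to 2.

9

The number of length-4 walks from vertex 4 to vertex 2 is entry (4,2) of M⁴, where M is the adjacency matrix.
M² = [[3, 2, 1, 1], [2, 3, 1, 1], [1, 1, 2, 2], [1, 1, 2, 2]]
M³ = [[4, 5, 5, 5], [5, 4, 5, 5], [5, 5, 2, 2], [5, 5, 2, 2]]
M⁴ = [[15, 14, 9, 9], [14, 15, 9, 9], [9, 9, 10, 10], [9, 9, 10, 10]]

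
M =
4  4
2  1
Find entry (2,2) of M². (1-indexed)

9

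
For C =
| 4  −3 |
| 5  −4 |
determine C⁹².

[[1, 0], [0, 1]]

C² = I (check: tr C = 0 and det C = −1), so C⁹² = I since 92 is even.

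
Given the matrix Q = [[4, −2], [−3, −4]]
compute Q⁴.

Q² = [[22, 0], [0, 22]]
Q³ = [[88, −44], [−66, −88]]
Q⁴ = [[484, 0], [0, 484]]

[[484, 0], [0, 484]]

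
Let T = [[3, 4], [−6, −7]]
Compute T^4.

tr T = −4 and det T = 3, so the characteristic polynomial is λ² − (−4)λ + (3) with roots −3 and −1.
Eigenvectors give P = [[−2, 1], [3, −1]] with P⁻¹ = [[1, 1], [3, 2]], and T = P·diag(−3, −1)·P⁻¹.
Then T^4 = P·diag(81, 1)·P⁻¹ = [[−162, 1], [243, −1]] · [[1, 1], [3, 2]] = [[−159, −160], [240, 241]].

[[−159, −160], [240, 241]]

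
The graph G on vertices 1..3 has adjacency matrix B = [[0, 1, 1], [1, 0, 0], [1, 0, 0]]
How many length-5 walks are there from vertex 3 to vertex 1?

The number of length-5 walks from vertex 3 to vertex 1 is entry (3,1) of B⁵, where B is the adjacency matrix.
B² = [[2, 0, 0], [0, 1, 1], [0, 1, 1]]
B³ = [[0, 2, 2], [2, 0, 0], [2, 0, 0]]
B⁴ = [[4, 0, 0], [0, 2, 2], [0, 2, 2]]
B⁵ = [[0, 4, 4], [4, 0, 0], [4, 0, 0]]

4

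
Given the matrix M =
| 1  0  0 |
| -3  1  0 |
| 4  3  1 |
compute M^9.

[[1, 0, 0], [-27, 1, 0], [-288, 27, 1]]

M = I + N where N = [[0, 0, 0], [-3, 0, 0], [4, 3, 0]] is strictly lower-triangular, so N^3 = 0.
(I + N)^9 = I + 9·N + 36·N^2 = [[1, 0, 0], [-27, 1, 0], [-288, 27, 1]].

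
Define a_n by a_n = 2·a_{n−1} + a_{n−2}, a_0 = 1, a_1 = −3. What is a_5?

−75

With companion matrix M = [[2, 1], [1, 0]], [a_n, a_{n−1}]ᵀ = M·[a_{n−1}, a_{n−2}]ᵀ, so [a_5, a_4]ᵀ = M⁴·[a_1, a_0]ᵀ.
M⁴ = [[29, 12], [12, 5]], giving [a_5, a_4]ᵀ = [[−75], [−31]].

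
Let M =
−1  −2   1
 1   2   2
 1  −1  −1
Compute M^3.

[[−9, 0, 0], [0, −9, 0], [0, 0, −9]]

M^2 = [[0, −3, −6], [3, 0, 3], [−3, −3, 0]]
M^3 = [[−9, 0, 0], [0, −9, 0], [0, 0, −9]]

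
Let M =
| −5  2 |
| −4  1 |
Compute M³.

[[−53, 26], [−52, 25]]

tr M = −4 and det M = 3, so the characteristic polynomial is λ² − (−4)λ + (3) with roots −1 and −3.
Eigenvectors give P = [[1, 1], [2, 1]] with P⁻¹ = [[−1, 1], [2, −1]], and M = P·diag(−1, −3)·P⁻¹.
Then M³ = P·diag(−1, −27)·P⁻¹ = [[−1, −27], [−2, −27]] · [[−1, 1], [2, −1]] = [[−53, 26], [−52, 25]].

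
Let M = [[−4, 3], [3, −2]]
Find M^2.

[[25, −18], [−18, 13]]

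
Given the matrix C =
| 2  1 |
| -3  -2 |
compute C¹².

C² = I (check: tr C = 0 and det C = -1), so C¹² = I since 12 is even.

[[1, 0], [0, 1]]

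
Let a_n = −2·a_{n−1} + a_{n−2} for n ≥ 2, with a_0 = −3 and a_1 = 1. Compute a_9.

2209

With companion matrix Q = [[−2, 1], [1, 0]], [a_n, a_{n−1}]ᵀ = Q·[a_{n−1}, a_{n−2}]ᵀ, so [a_9, a_8]ᵀ = Q⁸·[a_1, a_0]ᵀ.
Q⁸ = [[985, −408], [−408, 169]], giving [a_9, a_8]ᵀ = [[2209], [−915]].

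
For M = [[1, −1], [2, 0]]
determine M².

[[−1, −1], [2, −2]]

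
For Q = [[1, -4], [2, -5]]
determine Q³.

tr Q = -4 and det Q = 3, so the characteristic polynomial is λ² − (-4)λ + (3) with roots -3 and -1.
Eigenvectors give P = [[-1, 2], [-1, 1]] with P⁻¹ = [[1, -2], [1, -1]], and Q = P·diag(-3, -1)·P⁻¹.
Then Q³ = P·diag(-27, -1)·P⁻¹ = [[27, -2], [27, -1]] · [[1, -2], [1, -1]] = [[25, -52], [26, -53]].

[[25, -52], [26, -53]]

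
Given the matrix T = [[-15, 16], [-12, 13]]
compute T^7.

[[-8751, 8752], [-6564, 6565]]

tr T = -2 and det T = -3, so the characteristic polynomial is λ² − (-2)λ + (-3) with roots 1 and -3.
Eigenvectors give P = [[-1, 4], [-1, 3]] with P⁻¹ = [[3, -4], [1, -1]], and T = P·diag(1, -3)·P⁻¹.
Then T^7 = P·diag(1, -2187)·P⁻¹ = [[-1, -8748], [-1, -6561]] · [[3, -4], [1, -1]] = [[-8751, 8752], [-6564, 6565]].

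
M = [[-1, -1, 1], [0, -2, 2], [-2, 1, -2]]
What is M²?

[[-1, 4, -5], [-4, 6, -8], [6, -2, 4]]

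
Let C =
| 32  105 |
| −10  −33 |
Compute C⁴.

[[−374, −1365], [130, 471]]

tr C = −1 and det C = −6, so the characteristic polynomial is λ² − (−1)λ + (−6) with roots −3 and 2.
Eigenvectors give P = [[−3, 7], [1, −2]] with P⁻¹ = [[2, 7], [1, 3]], and C = P·diag(−3, 2)·P⁻¹.
Then C⁴ = P·diag(81, 16)·P⁻¹ = [[−243, 112], [81, −32]] · [[2, 7], [1, 3]] = [[−374, −1365], [130, 471]].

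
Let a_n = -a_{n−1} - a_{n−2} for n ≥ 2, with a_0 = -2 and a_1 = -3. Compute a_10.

-3

With companion matrix C = [[-1, -1], [1, 0]], [a_n, a_{n−1}]ᵀ = C·[a_{n−1}, a_{n−2}]ᵀ, so [a_10, a_9]ᵀ = C^9·[a_1, a_0]ᵀ.
C^9 = [[1, 0], [0, 1]], giving [a_10, a_9]ᵀ = [[-3], [-2]].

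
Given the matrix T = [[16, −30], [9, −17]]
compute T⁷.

[[646, −1290], [387, −773]]

tr T = −1 and det T = −2, so the characteristic polynomial is λ² − (−1)λ + (−2) with roots 1 and −2.
Eigenvectors give P = [[−2, −5], [−1, −3]] with P⁻¹ = [[−3, 5], [1, −2]], and T = P·diag(1, −2)·P⁻¹.
Then T⁷ = P·diag(1, −128)·P⁻¹ = [[−2, 640], [−1, 384]] · [[−3, 5], [1, −2]] = [[646, −1290], [387, −773]].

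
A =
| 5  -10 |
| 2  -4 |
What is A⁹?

A² = A (a projection; rank 1, trace 1), so A⁹ = A.

[[5, -10], [2, -4]]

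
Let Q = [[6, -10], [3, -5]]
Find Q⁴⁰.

[[6, -10], [3, -5]]

Q² = Q (a projection; rank 1, trace 1), so Q⁴⁰ = Q.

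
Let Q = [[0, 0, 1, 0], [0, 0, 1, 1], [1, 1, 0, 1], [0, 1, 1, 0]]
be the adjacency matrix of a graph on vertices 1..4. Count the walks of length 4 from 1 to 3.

The number of length-4 walks from vertex 1 to vertex 3 is entry (1,3) of Q^4, where Q is the adjacency matrix.
Q^2 = [[1, 1, 0, 1], [1, 2, 1, 1], [0, 1, 3, 1], [1, 1, 1, 2]]
Q^3 = [[0, 1, 3, 1], [1, 2, 4, 3], [3, 4, 2, 4], [1, 3, 4, 2]]
Q^4 = [[3, 4, 2, 4], [4, 7, 6, 6], [2, 6, 11, 6], [4, 6, 6, 7]]

2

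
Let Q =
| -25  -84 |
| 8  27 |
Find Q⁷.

tr Q = 2 and det Q = -3, so the characteristic polynomial is λ² − (2)λ + (-3) with roots -1 and 3.
Eigenvectors give P = [[7, -3], [-2, 1]] with P⁻¹ = [[1, 3], [2, 7]], and Q = P·diag(-1, 3)·P⁻¹.
Then Q⁷ = P·diag(-1, 2187)·P⁻¹ = [[-7, -6561], [2, 2187]] · [[1, 3], [2, 7]] = [[-13129, -45948], [4376, 15315]].

[[-13129, -45948], [4376, 15315]]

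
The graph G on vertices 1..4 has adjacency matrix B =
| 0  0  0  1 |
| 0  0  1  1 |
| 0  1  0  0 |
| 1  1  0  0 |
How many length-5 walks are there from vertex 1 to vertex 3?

The number of length-5 walks from vertex 1 to vertex 3 is entry (1,3) of B⁵, where B is the adjacency matrix.
B² = [[1, 1, 0, 0], [1, 2, 0, 0], [0, 0, 1, 1], [0, 0, 1, 2]]
B³ = [[0, 0, 1, 2], [0, 0, 2, 3], [1, 2, 0, 0], [2, 3, 0, 0]]
B⁴ = [[2, 3, 0, 0], [3, 5, 0, 0], [0, 0, 2, 3], [0, 0, 3, 5]]
B⁵ = [[0, 0, 3, 5], [0, 0, 5, 8], [3, 5, 0, 0], [5, 8, 0, 0]]

3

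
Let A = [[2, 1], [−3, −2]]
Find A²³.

[[2, 1], [−3, −2]]

A² = I (check: tr A = 0 and det A = −1), so A²³ = A since 23 is odd.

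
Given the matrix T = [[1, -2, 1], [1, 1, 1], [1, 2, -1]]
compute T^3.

[[-4, -6, 0], [5, -3, 3], [4, 2, -4]]

T^2 = [[0, -2, -2], [3, 1, 1], [2, -2, 4]]
T^3 = [[-4, -6, 0], [5, -3, 3], [4, 2, -4]]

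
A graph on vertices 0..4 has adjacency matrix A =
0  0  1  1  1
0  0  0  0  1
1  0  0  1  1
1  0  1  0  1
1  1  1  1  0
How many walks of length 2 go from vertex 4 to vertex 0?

2

The number of length-2 walks from vertex 4 to vertex 0 is entry (4,0) of A², where A is the adjacency matrix.
A² = [[3, 1, 2, 2, 2], [1, 1, 1, 1, 0], [2, 1, 3, 2, 2], [2, 1, 2, 3, 2], [2, 0, 2, 2, 4]]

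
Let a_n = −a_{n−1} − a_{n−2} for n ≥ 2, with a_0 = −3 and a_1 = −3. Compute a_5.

6

With companion matrix A = [[−1, −1], [1, 0]], [a_n, a_{n−1}]ᵀ = A·[a_{n−1}, a_{n−2}]ᵀ, so [a_5, a_4]ᵀ = A⁴·[a_1, a_0]ᵀ.
A⁴ = [[−1, −1], [1, 0]], giving [a_5, a_4]ᵀ = [[6], [−3]].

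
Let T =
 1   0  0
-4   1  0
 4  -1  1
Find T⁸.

[[1, 0, 0], [-32, 1, 0], [144, -8, 1]]

T = I + N where N = [[0, 0, 0], [-4, 0, 0], [4, -1, 0]] is strictly lower-triangular, so N³ = 0.
(I + N)⁸ = I + 8·N + 28·N² = [[1, 0, 0], [-32, 1, 0], [144, -8, 1]].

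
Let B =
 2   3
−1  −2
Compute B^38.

[[1, 0], [0, 1]]

B² = I (check: tr B = 0 and det B = −1), so B^38 = I since 38 is even.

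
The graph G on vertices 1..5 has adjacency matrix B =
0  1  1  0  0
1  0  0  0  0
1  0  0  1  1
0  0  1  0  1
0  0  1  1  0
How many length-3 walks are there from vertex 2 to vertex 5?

1

The number of length-3 walks from vertex 2 to vertex 5 is entry (2,5) of B³, where B is the adjacency matrix.
B² = [[2, 0, 0, 1, 1], [0, 1, 1, 0, 0], [0, 1, 3, 1, 1], [1, 0, 1, 2, 1], [1, 0, 1, 1, 2]]
B³ = [[0, 2, 4, 1, 1], [2, 0, 0, 1, 1], [4, 0, 2, 4, 4], [1, 1, 4, 2, 3], [1, 1, 4, 3, 2]]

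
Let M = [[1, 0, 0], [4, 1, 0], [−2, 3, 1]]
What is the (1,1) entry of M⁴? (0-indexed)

M = I + N where N = [[0, 0, 0], [4, 0, 0], [−2, 3, 0]] is strictly lower-triangular, so N³ = 0.
(I + N)⁴ = I + 4·N + 6·N² = [[1, 0, 0], [16, 1, 0], [64, 12, 1]].

1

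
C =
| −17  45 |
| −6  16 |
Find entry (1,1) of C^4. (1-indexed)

91

tr C = −1 and det C = −2, so the characteristic polynomial is λ² − (−1)λ + (−2) with roots 1 and −2.
Eigenvectors give P = [[5, −3], [2, −1]] with P⁻¹ = [[−1, 3], [−2, 5]], and C = P·diag(1, −2)·P⁻¹.
Then C^4 = P·diag(1, 16)·P⁻¹ = [[5, −48], [2, −16]] · [[−1, 3], [−2, 5]] = [[91, −225], [30, −74]].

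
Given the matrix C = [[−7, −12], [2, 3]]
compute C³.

tr C = −4 and det C = 3, so the characteristic polynomial is λ² − (−4)λ + (3) with roots −1 and −3.
Eigenvectors give P = [[2, 3], [−1, −1]] with P⁻¹ = [[−1, −3], [1, 2]], and C = P·diag(−1, −3)·P⁻¹.
Then C³ = P·diag(−1, −27)·P⁻¹ = [[−2, −81], [1, 27]] · [[−1, −3], [1, 2]] = [[−79, −156], [26, 51]].

[[−79, −156], [26, 51]]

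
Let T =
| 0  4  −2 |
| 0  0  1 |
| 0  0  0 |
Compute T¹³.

[[0, 0, 0], [0, 0, 0], [0, 0, 0]]

T is strictly triangular, hence nilpotent: T³ = 0, so T¹³ = 0.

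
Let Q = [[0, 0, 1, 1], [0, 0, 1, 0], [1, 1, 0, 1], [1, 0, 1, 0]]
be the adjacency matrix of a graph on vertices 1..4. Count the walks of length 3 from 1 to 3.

The number of length-3 walks from vertex 1 to vertex 3 is entry (1,3) of Q^3, where Q is the adjacency matrix.
Q^2 = [[2, 1, 1, 1], [1, 1, 0, 1], [1, 0, 3, 1], [1, 1, 1, 2]]
Q^3 = [[2, 1, 4, 3], [1, 0, 3, 1], [4, 3, 2, 4], [3, 1, 4, 2]]

4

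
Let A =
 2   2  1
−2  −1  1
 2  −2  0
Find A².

[[2, 0, 4], [0, −5, −3], [8, 6, 0]]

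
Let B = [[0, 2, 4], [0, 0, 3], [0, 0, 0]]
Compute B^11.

B is strictly triangular, hence nilpotent: B^3 = 0, so B^11 = 0.

[[0, 0, 0], [0, 0, 0], [0, 0, 0]]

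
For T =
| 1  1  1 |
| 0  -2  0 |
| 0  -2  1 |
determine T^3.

[[1, 3, 3], [0, -8, 0], [0, -6, 1]]

T^2 = [[1, -3, 2], [0, 4, 0], [0, 2, 1]]
T^3 = [[1, 3, 3], [0, -8, 0], [0, -6, 1]]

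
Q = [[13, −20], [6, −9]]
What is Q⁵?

tr Q = 4 and det Q = 3, so the characteristic polynomial is λ² − (4)λ + (3) with roots 1 and 3.
Eigenvectors give P = [[−5, 2], [−3, 1]] with P⁻¹ = [[1, −2], [3, −5]], and Q = P·diag(1, 3)·P⁻¹.
Then Q⁵ = P·diag(1, 243)·P⁻¹ = [[−5, 486], [−3, 243]] · [[1, −2], [3, −5]] = [[1453, −2420], [726, −1209]].

[[1453, −2420], [726, −1209]]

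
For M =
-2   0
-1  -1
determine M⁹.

[[-512, 0], [-511, -1]]

tr M = -3 and det M = 2, so the characteristic polynomial is λ² − (-3)λ + (2) with roots -2 and -1.
Eigenvectors give P = [[1, 0], [1, 1]] with P⁻¹ = [[1, 0], [-1, 1]], and M = P·diag(-2, -1)·P⁻¹.
Then M⁹ = P·diag(-512, -1)·P⁻¹ = [[-512, 0], [-512, -1]] · [[1, 0], [-1, 1]] = [[-512, 0], [-511, -1]].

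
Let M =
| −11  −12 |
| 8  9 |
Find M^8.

[[19681, 19680], [−13120, −13119]]

tr M = −2 and det M = −3, so the characteristic polynomial is λ² − (−2)λ + (−3) with roots 1 and −3.
Eigenvectors give P = [[1, 3], [−1, −2]] with P⁻¹ = [[−2, −3], [1, 1]], and M = P·diag(1, −3)·P⁻¹.
Then M^8 = P·diag(1, 6561)·P⁻¹ = [[1, 19683], [−1, −13122]] · [[−2, −3], [1, 1]] = [[19681, 19680], [−13120, −13119]].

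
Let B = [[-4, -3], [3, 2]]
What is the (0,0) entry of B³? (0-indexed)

B² = [[7, 6], [-6, -5]]
B³ = [[-10, -9], [9, 8]]

-10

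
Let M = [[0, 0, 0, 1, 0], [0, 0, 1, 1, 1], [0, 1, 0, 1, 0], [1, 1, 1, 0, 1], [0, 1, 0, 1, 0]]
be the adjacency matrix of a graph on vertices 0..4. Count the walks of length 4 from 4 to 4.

11

The number of length-4 walks from vertex 4 to vertex 4 is entry (4,4) of M⁴, where M is the adjacency matrix.
M² = [[1, 1, 1, 0, 1], [1, 3, 1, 2, 1], [1, 1, 2, 1, 2], [0, 2, 1, 4, 1], [1, 1, 2, 1, 2]]
M³ = [[0, 2, 1, 4, 1], [2, 4, 5, 6, 5], [1, 5, 2, 6, 2], [4, 6, 6, 4, 6], [1, 5, 2, 6, 2]]
M⁴ = [[4, 6, 6, 4, 6], [6, 16, 10, 16, 10], [6, 10, 11, 10, 11], [4, 16, 10, 22, 10], [6, 10, 11, 10, 11]]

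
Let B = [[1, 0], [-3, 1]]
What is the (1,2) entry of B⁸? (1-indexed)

B = I + N where N = [[0, 0], [-3, 0]] is strictly lower-triangular, so N² = 0.
(I + N)⁸ = I + 8·N = [[1, 0], [-24, 1]].

0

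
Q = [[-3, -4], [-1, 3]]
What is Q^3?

Q^2 = [[13, 0], [0, 13]]
Q^3 = [[-39, -52], [-13, 39]]

[[-39, -52], [-13, 39]]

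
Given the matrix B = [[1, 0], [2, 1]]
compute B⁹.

[[1, 0], [18, 1]]

B = I + N where N = [[0, 0], [2, 0]] is strictly lower-triangular, so N² = 0.
(I + N)⁹ = I + 9·N = [[1, 0], [18, 1]].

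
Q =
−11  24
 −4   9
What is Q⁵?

tr Q = −2 and det Q = −3, so the characteristic polynomial is λ² − (−2)λ + (−3) with roots 1 and −3.
Eigenvectors give P = [[−2, 3], [−1, 1]] with P⁻¹ = [[1, −3], [1, −2]], and Q = P·diag(1, −3)·P⁻¹.
Then Q⁵ = P·diag(1, −243)·P⁻¹ = [[−2, −729], [−1, −243]] · [[1, −3], [1, −2]] = [[−731, 1464], [−244, 489]].

[[−731, 1464], [−244, 489]]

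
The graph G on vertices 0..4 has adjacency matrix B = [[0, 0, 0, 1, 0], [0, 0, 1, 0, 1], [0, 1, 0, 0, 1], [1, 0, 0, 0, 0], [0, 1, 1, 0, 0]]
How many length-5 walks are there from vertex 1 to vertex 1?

10

The number of length-5 walks from vertex 1 to vertex 1 is entry (1,1) of B⁵, where B is the adjacency matrix.
B² = [[1, 0, 0, 0, 0], [0, 2, 1, 0, 1], [0, 1, 2, 0, 1], [0, 0, 0, 1, 0], [0, 1, 1, 0, 2]]
B³ = [[0, 0, 0, 1, 0], [0, 2, 3, 0, 3], [0, 3, 2, 0, 3], [1, 0, 0, 0, 0], [0, 3, 3, 0, 2]]
B⁴ = [[1, 0, 0, 0, 0], [0, 6, 5, 0, 5], [0, 5, 6, 0, 5], [0, 0, 0, 1, 0], [0, 5, 5, 0, 6]]
B⁵ = [[0, 0, 0, 1, 0], [0, 10, 11, 0, 11], [0, 11, 10, 0, 11], [1, 0, 0, 0, 0], [0, 11, 11, 0, 10]]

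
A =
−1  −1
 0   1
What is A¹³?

[[−1, −1], [0, 1]]

A² = I (check: tr A = 0 and det A = −1), so A¹³ = A since 13 is odd.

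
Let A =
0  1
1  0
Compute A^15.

A² = I (check: tr A = 0 and det A = −1), so A^15 = A since 15 is odd.

[[0, 1], [1, 0]]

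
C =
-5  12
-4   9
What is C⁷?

[[-6557, 13116], [-4372, 8745]]

tr C = 4 and det C = 3, so the characteristic polynomial is λ² − (4)λ + (3) with roots 1 and 3.
Eigenvectors give P = [[2, 3], [1, 2]] with P⁻¹ = [[2, -3], [-1, 2]], and C = P·diag(1, 3)·P⁻¹.
Then C⁷ = P·diag(1, 2187)·P⁻¹ = [[2, 6561], [1, 4374]] · [[2, -3], [-1, 2]] = [[-6557, 13116], [-4372, 8745]].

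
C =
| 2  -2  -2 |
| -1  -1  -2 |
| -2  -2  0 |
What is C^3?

C^2 = [[10, 2, 0], [3, 7, 4], [-2, 6, 8]]
C^3 = [[18, -22, -24], [-9, -21, -20], [-26, -18, -8]]

[[18, -22, -24], [-9, -21, -20], [-26, -18, -8]]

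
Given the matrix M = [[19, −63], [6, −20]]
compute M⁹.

tr M = −1 and det M = −2, so the characteristic polynomial is λ² − (−1)λ + (−2) with roots 1 and −2.
Eigenvectors give P = [[−7, −3], [−2, −1]] with P⁻¹ = [[−1, 3], [2, −7]], and M = P·diag(1, −2)·P⁻¹.
Then M⁹ = P·diag(1, −512)·P⁻¹ = [[−7, 1536], [−2, 512]] · [[−1, 3], [2, −7]] = [[3079, −10773], [1026, −3590]].

[[3079, −10773], [1026, −3590]]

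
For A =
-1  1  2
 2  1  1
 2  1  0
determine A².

[[7, 2, -1], [2, 4, 5], [0, 3, 5]]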